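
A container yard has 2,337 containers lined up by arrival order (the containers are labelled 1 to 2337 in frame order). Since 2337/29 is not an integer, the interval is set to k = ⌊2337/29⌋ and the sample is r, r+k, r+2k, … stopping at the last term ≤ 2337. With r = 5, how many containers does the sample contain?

30

k = ⌊2337/29⌋ = 80
Achieved size = ⌊(2337 − 5)/80⌋ + 1 = ⌊2332/80⌋ + 1 = 29 + 1 = 30
(last selection: 5 + 29×80 = 2325 ≤ 2337; next would be 2405 > 2337)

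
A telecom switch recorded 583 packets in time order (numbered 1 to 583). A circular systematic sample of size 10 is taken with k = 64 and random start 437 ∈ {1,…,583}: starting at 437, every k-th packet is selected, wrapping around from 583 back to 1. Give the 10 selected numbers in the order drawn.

437, 501, 565, 46, 110, 174, 238, 302, 366, 430

Selection 1: 437
Selection 2: 437 + 64 = 501
Selection 3: 501 + 64 = 565
Selection 4: 565 + 64 = 629 → 629 − 583 = 46
Selection 5: 46 + 64 = 110
Selection 6: 110 + 64 = 174
Selection 7: 174 + 64 = 238
Selection 8: 238 + 64 = 302
Selection 9: 302 + 64 = 366
Selection 10: 366 + 64 = 430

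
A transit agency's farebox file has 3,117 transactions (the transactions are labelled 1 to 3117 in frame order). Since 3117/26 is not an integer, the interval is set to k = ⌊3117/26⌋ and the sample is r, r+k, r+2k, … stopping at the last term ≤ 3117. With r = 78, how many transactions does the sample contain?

k = ⌊3117/26⌋ = 119
Achieved size = ⌊(3117 − 78)/119⌋ + 1 = ⌊3039/119⌋ + 1 = 25 + 1 = 26
(last selection: 78 + 25×119 = 3053 ≤ 3117; next would be 3172 > 3117)

26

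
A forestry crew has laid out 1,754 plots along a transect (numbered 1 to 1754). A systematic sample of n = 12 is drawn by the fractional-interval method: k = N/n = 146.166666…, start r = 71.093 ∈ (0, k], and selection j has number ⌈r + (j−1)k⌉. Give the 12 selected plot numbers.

j=1: r + 0k = 71.093 → ⌈·⌉ = 72
j=2: r + 1k = 217.259666… → ⌈·⌉ = 218
j=3: r + 2k = 363.426333… → ⌈·⌉ = 364
j=4: r + 3k = 509.593 → ⌈·⌉ = 510
j=5: r + 4k = 655.759666… → ⌈·⌉ = 656
j=6: r + 5k = 801.926333… → ⌈·⌉ = 802
j=7: r + 6k = 948.093 → ⌈·⌉ = 949
j=8: r + 7k = 1094.259666… → ⌈·⌉ = 1095
j=9: r + 8k = 1240.426333… → ⌈·⌉ = 1241
j=10: r + 9k = 1386.593 → ⌈·⌉ = 1387
j=11: r + 10k = 1532.759666… → ⌈·⌉ = 1533
j=12: r + 11k = 1678.926333… → ⌈·⌉ = 1679

72, 218, 364, 510, 656, 802, 949, 1095, 1241, 1387, 1533, 1679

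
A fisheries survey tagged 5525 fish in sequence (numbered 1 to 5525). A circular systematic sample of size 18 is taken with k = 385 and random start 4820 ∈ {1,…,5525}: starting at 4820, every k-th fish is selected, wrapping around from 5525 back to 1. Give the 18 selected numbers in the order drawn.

4820, 5205, 65, 450, 835, 1220, 1605, 1990, 2375, 2760, 3145, 3530, 3915, 4300, 4685, 5070, 5455, 315

Selection 1: 4820
Selection 2: 4820 + 385 = 5205
Selection 3: 5205 + 385 = 5590 → 5590 − 5525 = 65
Selection 4: 65 + 385 = 450
Selection 5: 450 + 385 = 835
Selection 6: 835 + 385 = 1220
Selection 7: 1220 + 385 = 1605
Selection 8: 1605 + 385 = 1990
Selection 9: 1990 + 385 = 2375
Selection 10: 2375 + 385 = 2760
Selection 11: 2760 + 385 = 3145
Selection 12: 3145 + 385 = 3530
Selection 13: 3530 + 385 = 3915
Selection 14: 3915 + 385 = 4300
Selection 15: 4300 + 385 = 4685
Selection 16: 4685 + 385 = 5070
Selection 17: 5070 + 385 = 5455
Selection 18: 5455 + 385 = 5840 → 5840 − 5525 = 315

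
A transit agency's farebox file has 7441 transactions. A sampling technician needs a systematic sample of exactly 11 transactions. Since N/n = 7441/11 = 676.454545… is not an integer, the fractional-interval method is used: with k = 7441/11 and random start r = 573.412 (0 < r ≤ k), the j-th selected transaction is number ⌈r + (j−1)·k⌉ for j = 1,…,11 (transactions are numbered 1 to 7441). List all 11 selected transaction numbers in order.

j=1: r + 0k = 573.412 → ⌈·⌉ = 574
j=2: r + 1k = 1249.866545… → ⌈·⌉ = 1250
j=3: r + 2k = 1926.321090… → ⌈·⌉ = 1927
j=4: r + 3k = 2602.775636… → ⌈·⌉ = 2603
j=5: r + 4k = 3279.230181… → ⌈·⌉ = 3280
j=6: r + 5k = 3955.684727… → ⌈·⌉ = 3956
j=7: r + 6k = 4632.139272… → ⌈·⌉ = 4633
j=8: r + 7k = 5308.593818… → ⌈·⌉ = 5309
j=9: r + 8k = 5985.048363… → ⌈·⌉ = 5986
j=10: r + 9k = 6661.502909… → ⌈·⌉ = 6662
j=11: r + 10k = 7337.957454… → ⌈·⌉ = 7338

574, 1250, 1927, 2603, 3280, 3956, 4633, 5309, 5986, 6662, 7338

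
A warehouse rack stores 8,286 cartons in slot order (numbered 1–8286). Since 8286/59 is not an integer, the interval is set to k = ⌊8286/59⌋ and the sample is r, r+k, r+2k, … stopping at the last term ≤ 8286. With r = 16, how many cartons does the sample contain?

60

k = ⌊8286/59⌋ = 140
Achieved size = ⌊(8286 − 16)/140⌋ + 1 = ⌊8270/140⌋ + 1 = 59 + 1 = 60
(last selection: 16 + 59×140 = 8276 ≤ 8286; next would be 8416 > 8286)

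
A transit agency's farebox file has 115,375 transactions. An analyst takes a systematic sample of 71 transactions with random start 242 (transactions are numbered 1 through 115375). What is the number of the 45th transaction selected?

71742

k = 115375/71 = 1625
45th selection = r + (45−1)·k = 242 + 44×1625 = 242 + 71500 = 71742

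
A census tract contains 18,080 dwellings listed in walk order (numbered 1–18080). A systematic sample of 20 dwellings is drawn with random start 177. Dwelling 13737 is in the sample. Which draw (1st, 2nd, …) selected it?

k = 18080/20 = 904
position = (13737 − 177)/904 + 1 = 13560/904 + 1 = 15 + 1 = 16

16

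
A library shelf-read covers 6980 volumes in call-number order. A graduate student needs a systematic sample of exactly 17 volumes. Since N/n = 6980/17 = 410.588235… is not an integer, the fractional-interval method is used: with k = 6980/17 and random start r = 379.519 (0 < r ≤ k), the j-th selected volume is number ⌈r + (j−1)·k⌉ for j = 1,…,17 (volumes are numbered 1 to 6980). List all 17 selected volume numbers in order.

380, 791, 1201, 1612, 2022, 2433, 2844, 3254, 3665, 4075, 4486, 4896, 5307, 5718, 6128, 6539, 6949

j=1: r + 0k = 379.519 → ⌈·⌉ = 380
j=2: r + 1k = 790.107235… → ⌈·⌉ = 791
j=3: r + 2k = 1200.695470… → ⌈·⌉ = 1201
j=4: r + 3k = 1611.283705… → ⌈·⌉ = 1612
j=5: r + 4k = 2021.871941… → ⌈·⌉ = 2022
j=6: r + 5k = 2432.460176… → ⌈·⌉ = 2433
j=7: r + 6k = 2843.048411… → ⌈·⌉ = 2844
j=8: r + 7k = 3253.636647… → ⌈·⌉ = 3254
j=9: r + 8k = 3664.224882… → ⌈·⌉ = 3665
j=10: r + 9k = 4074.813117… → ⌈·⌉ = 4075
j=11: r + 10k = 4485.401352… → ⌈·⌉ = 4486
j=12: r + 11k = 4895.989588… → ⌈·⌉ = 4896
j=13: r + 12k = 5306.577823… → ⌈·⌉ = 5307
j=14: r + 13k = 5717.166058… → ⌈·⌉ = 5718
j=15: r + 14k = 6127.754294… → ⌈·⌉ = 6128
j=16: r + 15k = 6538.342529… → ⌈·⌉ = 6539
j=17: r + 16k = 6948.930764… → ⌈·⌉ = 6949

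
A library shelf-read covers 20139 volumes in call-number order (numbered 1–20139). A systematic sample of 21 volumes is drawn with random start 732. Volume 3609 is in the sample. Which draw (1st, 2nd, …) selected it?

4

k = 20139/21 = 959
position = (3609 − 732)/959 + 1 = 2877/959 + 1 = 3 + 1 = 4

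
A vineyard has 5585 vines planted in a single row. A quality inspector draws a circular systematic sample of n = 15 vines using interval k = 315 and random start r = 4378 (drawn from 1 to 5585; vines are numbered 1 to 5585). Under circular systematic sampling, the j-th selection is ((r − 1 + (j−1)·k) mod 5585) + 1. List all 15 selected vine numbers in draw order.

4378, 4693, 5008, 5323, 53, 368, 683, 998, 1313, 1628, 1943, 2258, 2573, 2888, 3203

Selection 1: 4378
Selection 2: 4378 + 315 = 4693
Selection 3: 4693 + 315 = 5008
Selection 4: 5008 + 315 = 5323
Selection 5: 5323 + 315 = 5638 → 5638 − 5585 = 53
Selection 6: 53 + 315 = 368
Selection 7: 368 + 315 = 683
Selection 8: 683 + 315 = 998
Selection 9: 998 + 315 = 1313
Selection 10: 1313 + 315 = 1628
Selection 11: 1628 + 315 = 1943
Selection 12: 1943 + 315 = 2258
Selection 13: 2258 + 315 = 2573
Selection 14: 2573 + 315 = 2888
Selection 15: 2888 + 315 = 3203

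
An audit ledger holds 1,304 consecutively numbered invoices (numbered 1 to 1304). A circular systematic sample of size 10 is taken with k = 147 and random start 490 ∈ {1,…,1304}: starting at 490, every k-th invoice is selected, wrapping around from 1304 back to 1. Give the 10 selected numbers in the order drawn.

490, 637, 784, 931, 1078, 1225, 68, 215, 362, 509

Selection 1: 490
Selection 2: 490 + 147 = 637
Selection 3: 637 + 147 = 784
Selection 4: 784 + 147 = 931
Selection 5: 931 + 147 = 1078
Selection 6: 1078 + 147 = 1225
Selection 7: 1225 + 147 = 1372 → 1372 − 1304 = 68
Selection 8: 68 + 147 = 215
Selection 9: 215 + 147 = 362
Selection 10: 362 + 147 = 509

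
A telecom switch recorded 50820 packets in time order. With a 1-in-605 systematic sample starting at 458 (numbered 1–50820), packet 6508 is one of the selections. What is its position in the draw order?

k = 605
position = (6508 − 458)/605 + 1 = 6050/605 + 1 = 10 + 1 = 11

11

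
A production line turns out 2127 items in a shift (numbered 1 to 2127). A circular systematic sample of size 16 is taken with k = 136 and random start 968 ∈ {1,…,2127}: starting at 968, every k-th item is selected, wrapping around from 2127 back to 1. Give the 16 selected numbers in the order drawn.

968, 1104, 1240, 1376, 1512, 1648, 1784, 1920, 2056, 65, 201, 337, 473, 609, 745, 881

Selection 1: 968
Selection 2: 968 + 136 = 1104
Selection 3: 1104 + 136 = 1240
Selection 4: 1240 + 136 = 1376
Selection 5: 1376 + 136 = 1512
Selection 6: 1512 + 136 = 1648
Selection 7: 1648 + 136 = 1784
Selection 8: 1784 + 136 = 1920
Selection 9: 1920 + 136 = 2056
Selection 10: 2056 + 136 = 2192 → 2192 − 2127 = 65
Selection 11: 65 + 136 = 201
Selection 12: 201 + 136 = 337
Selection 13: 337 + 136 = 473
Selection 14: 473 + 136 = 609
Selection 15: 609 + 136 = 745
Selection 16: 745 + 136 = 881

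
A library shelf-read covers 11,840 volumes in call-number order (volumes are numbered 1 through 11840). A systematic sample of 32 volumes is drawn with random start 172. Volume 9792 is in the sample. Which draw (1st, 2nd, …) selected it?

27

k = 11840/32 = 370
position = (9792 − 172)/370 + 1 = 9620/370 + 1 = 26 + 1 = 27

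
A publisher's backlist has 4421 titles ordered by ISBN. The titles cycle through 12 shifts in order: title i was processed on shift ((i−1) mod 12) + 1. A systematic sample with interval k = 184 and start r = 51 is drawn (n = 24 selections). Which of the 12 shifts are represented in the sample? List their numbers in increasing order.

3, 7, 11

Consecutive selections differ by k = 184, so their shift numbers differ by 184 mod 12 = 4.
gcd(184, 12) = 4, so the sample visits 12/4 = 3 distinct residues mod 12.
Start 51 is shift 3; the shifts hit are 3, 7, 11.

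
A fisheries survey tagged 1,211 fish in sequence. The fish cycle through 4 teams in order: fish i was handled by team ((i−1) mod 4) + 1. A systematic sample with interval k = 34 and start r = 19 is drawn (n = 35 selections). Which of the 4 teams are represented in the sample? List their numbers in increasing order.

1, 3

Consecutive selections differ by k = 34, so their team numbers differ by 34 mod 4 = 2.
gcd(34, 4) = 2, so the sample visits 4/2 = 2 distinct residues mod 4.
Start 19 is team 3; the teams hit are 1, 3.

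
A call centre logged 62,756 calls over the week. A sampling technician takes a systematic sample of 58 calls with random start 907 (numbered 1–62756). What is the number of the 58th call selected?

62581

k = 62756/58 = 1082
58th selection = r + (58−1)·k = 907 + 57×1082 = 907 + 61674 = 62581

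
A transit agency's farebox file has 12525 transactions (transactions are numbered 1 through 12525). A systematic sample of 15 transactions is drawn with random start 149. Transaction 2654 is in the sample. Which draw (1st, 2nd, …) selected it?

k = 12525/15 = 835
position = (2654 − 149)/835 + 1 = 2505/835 + 1 = 3 + 1 = 4

4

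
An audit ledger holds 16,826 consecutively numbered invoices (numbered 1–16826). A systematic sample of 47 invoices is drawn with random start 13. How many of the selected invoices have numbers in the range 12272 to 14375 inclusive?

6

k = 16826/47 = 358
First selection ≥ 12272: 13 + ⌈(12272−13)/358⌉·358 = 13 + 35×358 = 12543
Last selection ≤ 14375: 13 + ⌊(14375−13)/358⌋·358 = 13 + 40×358 = 14333
Count = 40 − 35 + 1 = 6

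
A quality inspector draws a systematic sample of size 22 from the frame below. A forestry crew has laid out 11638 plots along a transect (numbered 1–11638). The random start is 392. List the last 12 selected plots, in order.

k = N/n = 11638/22 = 529
11th selection = 392 + 10×529 = 5682
12th: 5682 + 529 = 6211
13th: 6211 + 529 = 6740
14th: 6740 + 529 = 7269
15th: 7269 + 529 = 7798
16th: 7798 + 529 = 8327
17th: 8327 + 529 = 8856
18th: 8856 + 529 = 9385
19th: 9385 + 529 = 9914
20th: 9914 + 529 = 10443
21st: 10443 + 529 = 10972
22nd: 10972 + 529 = 11501

5682, 6211, 6740, 7269, 7798, 8327, 8856, 9385, 9914, 10443, 10972, 11501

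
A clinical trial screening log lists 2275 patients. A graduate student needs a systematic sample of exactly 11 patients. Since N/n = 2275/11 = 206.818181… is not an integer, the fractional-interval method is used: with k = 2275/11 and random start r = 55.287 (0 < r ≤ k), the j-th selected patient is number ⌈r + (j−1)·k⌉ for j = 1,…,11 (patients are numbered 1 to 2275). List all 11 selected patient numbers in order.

56, 263, 469, 676, 883, 1090, 1297, 1504, 1710, 1917, 2124

j=1: r + 0k = 55.287 → ⌈·⌉ = 56
j=2: r + 1k = 262.105181… → ⌈·⌉ = 263
j=3: r + 2k = 468.923363… → ⌈·⌉ = 469
j=4: r + 3k = 675.741545… → ⌈·⌉ = 676
j=5: r + 4k = 882.559727… → ⌈·⌉ = 883
j=6: r + 5k = 1089.377909… → ⌈·⌉ = 1090
j=7: r + 6k = 1296.196090… → ⌈·⌉ = 1297
j=8: r + 7k = 1503.014272… → ⌈·⌉ = 1504
j=9: r + 8k = 1709.832454… → ⌈·⌉ = 1710
j=10: r + 9k = 1916.650636… → ⌈·⌉ = 1917
j=11: r + 10k = 2123.468818… → ⌈·⌉ = 2124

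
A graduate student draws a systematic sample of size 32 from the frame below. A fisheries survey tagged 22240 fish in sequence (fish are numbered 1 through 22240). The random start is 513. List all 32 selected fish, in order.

513, 1208, 1903, 2598, 3293, 3988, 4683, 5378, 6073, 6768, 7463, 8158, 8853, 9548, 10243, 10938, 11633, 12328, 13023, 13718, 14413, 15108, 15803, 16498, 17193, 17888, 18583, 19278, 19973, 20668, 21363, 22058

k = N/n = 22240/32 = 695
fish 1: 513
fish 2: 513 + 695 = 1208
fish 3: 1208 + 695 = 1903
fish 4: 1903 + 695 = 2598
fish 5: 2598 + 695 = 3293
fish 6: 3293 + 695 = 3988
fish 7: 3988 + 695 = 4683
fish 8: 4683 + 695 = 5378
fish 9: 5378 + 695 = 6073
fish 10: 6073 + 695 = 6768
fish 11: 6768 + 695 = 7463
fish 12: 7463 + 695 = 8158
fish 13: 8158 + 695 = 8853
fish 14: 8853 + 695 = 9548
fish 15: 9548 + 695 = 10243
fish 16: 10243 + 695 = 10938
fish 17: 10938 + 695 = 11633
fish 18: 11633 + 695 = 12328
fish 19: 12328 + 695 = 13023
fish 20: 13023 + 695 = 13718
fish 21: 13718 + 695 = 14413
fish 22: 14413 + 695 = 15108
fish 23: 15108 + 695 = 15803
fish 24: 15803 + 695 = 16498
fish 25: 16498 + 695 = 17193
fish 26: 17193 + 695 = 17888
fish 27: 17888 + 695 = 18583
fish 28: 18583 + 695 = 19278
fish 29: 19278 + 695 = 19973
fish 30: 19973 + 695 = 20668
fish 31: 20668 + 695 = 21363
fish 32: 21363 + 695 = 22058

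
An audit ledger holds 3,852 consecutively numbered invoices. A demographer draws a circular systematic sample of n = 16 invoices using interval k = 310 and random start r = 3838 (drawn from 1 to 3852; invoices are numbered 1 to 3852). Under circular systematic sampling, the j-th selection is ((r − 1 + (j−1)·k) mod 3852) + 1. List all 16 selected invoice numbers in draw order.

Selection 1: 3838
Selection 2: 3838 + 310 = 4148 → 4148 − 3852 = 296
Selection 3: 296 + 310 = 606
Selection 4: 606 + 310 = 916
Selection 5: 916 + 310 = 1226
Selection 6: 1226 + 310 = 1536
Selection 7: 1536 + 310 = 1846
Selection 8: 1846 + 310 = 2156
Selection 9: 2156 + 310 = 2466
Selection 10: 2466 + 310 = 2776
Selection 11: 2776 + 310 = 3086
Selection 12: 3086 + 310 = 3396
Selection 13: 3396 + 310 = 3706
Selection 14: 3706 + 310 = 4016 → 4016 − 3852 = 164
Selection 15: 164 + 310 = 474
Selection 16: 474 + 310 = 784

3838, 296, 606, 916, 1226, 1536, 1846, 2156, 2466, 2776, 3086, 3396, 3706, 164, 474, 784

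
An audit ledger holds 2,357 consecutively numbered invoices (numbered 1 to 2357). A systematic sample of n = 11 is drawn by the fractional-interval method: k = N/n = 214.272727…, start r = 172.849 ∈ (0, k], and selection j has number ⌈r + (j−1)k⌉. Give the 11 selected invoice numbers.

173, 388, 602, 816, 1030, 1245, 1459, 1673, 1888, 2102, 2316

j=1: r + 0k = 172.849 → ⌈·⌉ = 173
j=2: r + 1k = 387.121727… → ⌈·⌉ = 388
j=3: r + 2k = 601.394454… → ⌈·⌉ = 602
j=4: r + 3k = 815.667181… → ⌈·⌉ = 816
j=5: r + 4k = 1029.939909… → ⌈·⌉ = 1030
j=6: r + 5k = 1244.212636… → ⌈·⌉ = 1245
j=7: r + 6k = 1458.485363… → ⌈·⌉ = 1459
j=8: r + 7k = 1672.758090… → ⌈·⌉ = 1673
j=9: r + 8k = 1887.030818… → ⌈·⌉ = 1888
j=10: r + 9k = 2101.303545… → ⌈·⌉ = 2102
j=11: r + 10k = 2315.576272… → ⌈·⌉ = 2316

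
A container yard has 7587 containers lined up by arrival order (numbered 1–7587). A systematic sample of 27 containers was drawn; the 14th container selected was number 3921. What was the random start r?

k = 7587/27 = 281
r = 3921 − (14−1)×281 = 3921 − 3653 = 268

268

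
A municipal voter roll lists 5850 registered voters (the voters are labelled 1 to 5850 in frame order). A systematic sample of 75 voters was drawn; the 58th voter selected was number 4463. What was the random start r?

17

k = 5850/75 = 78
r = 4463 − (58−1)×78 = 4463 − 4446 = 17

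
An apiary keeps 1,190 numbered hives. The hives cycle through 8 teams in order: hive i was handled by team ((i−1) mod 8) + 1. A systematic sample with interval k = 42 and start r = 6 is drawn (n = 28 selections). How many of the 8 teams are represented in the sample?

4

Consecutive selections differ by k = 42, so their team numbers differ by 42 mod 8 = 2.
gcd(42, 8) = 2, so the sample visits 8/2 = 4 distinct residues mod 8.
Start 6 is team 6; the teams hit are 2, 4, 6, 8.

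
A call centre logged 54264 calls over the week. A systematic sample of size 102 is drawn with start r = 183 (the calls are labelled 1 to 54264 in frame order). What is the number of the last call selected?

k = 54264/102 = 532
102nd selection = r + (102−1)·k = 183 + 101×532 = 183 + 53732 = 53915

53915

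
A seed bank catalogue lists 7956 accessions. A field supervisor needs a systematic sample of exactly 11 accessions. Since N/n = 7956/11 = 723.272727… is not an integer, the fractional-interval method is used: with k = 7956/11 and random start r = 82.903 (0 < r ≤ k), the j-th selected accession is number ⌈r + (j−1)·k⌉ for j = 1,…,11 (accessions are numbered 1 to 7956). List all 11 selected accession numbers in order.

83, 807, 1530, 2253, 2976, 3700, 4423, 5146, 5870, 6593, 7316

j=1: r + 0k = 82.903 → ⌈·⌉ = 83
j=2: r + 1k = 806.175727… → ⌈·⌉ = 807
j=3: r + 2k = 1529.448454… → ⌈·⌉ = 1530
j=4: r + 3k = 2252.721181… → ⌈·⌉ = 2253
j=5: r + 4k = 2975.993909… → ⌈·⌉ = 2976
j=6: r + 5k = 3699.266636… → ⌈·⌉ = 3700
j=7: r + 6k = 4422.539363… → ⌈·⌉ = 4423
j=8: r + 7k = 5145.812090… → ⌈·⌉ = 5146
j=9: r + 8k = 5869.084818… → ⌈·⌉ = 5870
j=10: r + 9k = 6592.357545… → ⌈·⌉ = 6593
j=11: r + 10k = 7315.630272… → ⌈·⌉ = 7316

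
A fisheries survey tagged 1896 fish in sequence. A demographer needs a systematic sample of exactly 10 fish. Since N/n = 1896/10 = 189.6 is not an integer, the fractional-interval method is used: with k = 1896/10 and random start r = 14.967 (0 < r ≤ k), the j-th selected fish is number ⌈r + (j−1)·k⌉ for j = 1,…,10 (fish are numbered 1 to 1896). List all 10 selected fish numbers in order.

15, 205, 395, 584, 774, 963, 1153, 1343, 1532, 1722

j=1: r + 0k = 14.967 → ⌈·⌉ = 15
j=2: r + 1k = 204.567 → ⌈·⌉ = 205
j=3: r + 2k = 394.167 → ⌈·⌉ = 395
j=4: r + 3k = 583.767 → ⌈·⌉ = 584
j=5: r + 4k = 773.367 → ⌈·⌉ = 774
j=6: r + 5k = 962.967 → ⌈·⌉ = 963
j=7: r + 6k = 1152.567 → ⌈·⌉ = 1153
j=8: r + 7k = 1342.167 → ⌈·⌉ = 1343
j=9: r + 8k = 1531.767 → ⌈·⌉ = 1532
j=10: r + 9k = 1721.367 → ⌈·⌉ = 1722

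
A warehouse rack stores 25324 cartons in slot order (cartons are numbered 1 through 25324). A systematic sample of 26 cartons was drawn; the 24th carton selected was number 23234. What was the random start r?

k = 25324/26 = 974
r = 23234 − (24−1)×974 = 23234 − 22402 = 832

832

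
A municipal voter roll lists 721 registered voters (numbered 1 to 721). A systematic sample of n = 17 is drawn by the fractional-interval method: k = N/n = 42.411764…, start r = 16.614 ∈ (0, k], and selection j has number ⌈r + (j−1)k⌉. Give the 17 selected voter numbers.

j=1: r + 0k = 16.614 → ⌈·⌉ = 17
j=2: r + 1k = 59.025764… → ⌈·⌉ = 60
j=3: r + 2k = 101.437529… → ⌈·⌉ = 102
j=4: r + 3k = 143.849294… → ⌈·⌉ = 144
j=5: r + 4k = 186.261058… → ⌈·⌉ = 187
j=6: r + 5k = 228.672823… → ⌈·⌉ = 229
j=7: r + 6k = 271.084588… → ⌈·⌉ = 272
j=8: r + 7k = 313.496352… → ⌈·⌉ = 314
j=9: r + 8k = 355.908117… → ⌈·⌉ = 356
j=10: r + 9k = 398.319882… → ⌈·⌉ = 399
j=11: r + 10k = 440.731647… → ⌈·⌉ = 441
j=12: r + 11k = 483.143411… → ⌈·⌉ = 484
j=13: r + 12k = 525.555176… → ⌈·⌉ = 526
j=14: r + 13k = 567.966941… → ⌈·⌉ = 568
j=15: r + 14k = 610.378705… → ⌈·⌉ = 611
j=16: r + 15k = 652.790470… → ⌈·⌉ = 653
j=17: r + 16k = 695.202235… → ⌈·⌉ = 696

17, 60, 102, 144, 187, 229, 272, 314, 356, 399, 441, 484, 526, 568, 611, 653, 696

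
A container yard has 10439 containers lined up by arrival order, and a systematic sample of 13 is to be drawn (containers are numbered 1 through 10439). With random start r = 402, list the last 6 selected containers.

6023, 6826, 7629, 8432, 9235, 10038

k = N/n = 10439/13 = 803
8th selection = 402 + 7×803 = 6023
9th: 6023 + 803 = 6826
10th: 6826 + 803 = 7629
11th: 7629 + 803 = 8432
12th: 8432 + 803 = 9235
13th: 9235 + 803 = 10038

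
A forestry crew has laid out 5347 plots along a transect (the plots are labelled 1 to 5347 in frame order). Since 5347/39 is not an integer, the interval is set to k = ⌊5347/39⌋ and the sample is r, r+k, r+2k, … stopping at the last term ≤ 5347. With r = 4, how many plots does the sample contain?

40

k = ⌊5347/39⌋ = 137
Achieved size = ⌊(5347 − 4)/137⌋ + 1 = ⌊5343/137⌋ + 1 = 39 + 1 = 40
(last selection: 4 + 39×137 = 5347 ≤ 5347; next would be 5484 > 5347)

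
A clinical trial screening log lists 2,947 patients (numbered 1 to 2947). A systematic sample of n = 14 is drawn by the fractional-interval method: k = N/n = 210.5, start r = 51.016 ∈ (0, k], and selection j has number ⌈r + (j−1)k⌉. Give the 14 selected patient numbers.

j=1: r + 0k = 51.016 → ⌈·⌉ = 52
j=2: r + 1k = 261.516 → ⌈·⌉ = 262
j=3: r + 2k = 472.016 → ⌈·⌉ = 473
j=4: r + 3k = 682.516 → ⌈·⌉ = 683
j=5: r + 4k = 893.016 → ⌈·⌉ = 894
j=6: r + 5k = 1103.516 → ⌈·⌉ = 1104
j=7: r + 6k = 1314.016 → ⌈·⌉ = 1315
j=8: r + 7k = 1524.516 → ⌈·⌉ = 1525
j=9: r + 8k = 1735.016 → ⌈·⌉ = 1736
j=10: r + 9k = 1945.516 → ⌈·⌉ = 1946
j=11: r + 10k = 2156.016 → ⌈·⌉ = 2157
j=12: r + 11k = 2366.516 → ⌈·⌉ = 2367
j=13: r + 12k = 2577.016 → ⌈·⌉ = 2578
j=14: r + 13k = 2787.516 → ⌈·⌉ = 2788

52, 262, 473, 683, 894, 1104, 1315, 1525, 1736, 1946, 2157, 2367, 2578, 2788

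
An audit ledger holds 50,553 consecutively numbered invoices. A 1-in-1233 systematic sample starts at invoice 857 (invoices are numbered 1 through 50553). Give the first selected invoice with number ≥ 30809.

k = 1233
Steps past start: ⌈(30809 − 857)/1233⌉ = ⌈29952/1233⌉ = 25
Selected invoice: 857 + 25×1233 = 31682

31682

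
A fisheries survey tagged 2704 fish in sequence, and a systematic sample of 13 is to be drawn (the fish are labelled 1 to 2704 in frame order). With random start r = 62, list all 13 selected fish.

62, 270, 478, 686, 894, 1102, 1310, 1518, 1726, 1934, 2142, 2350, 2558

k = N/n = 2704/13 = 208
fish 1: 62
fish 2: 62 + 208 = 270
fish 3: 270 + 208 = 478
fish 4: 478 + 208 = 686
fish 5: 686 + 208 = 894
fish 6: 894 + 208 = 1102
fish 7: 1102 + 208 = 1310
fish 8: 1310 + 208 = 1518
fish 9: 1518 + 208 = 1726
fish 10: 1726 + 208 = 1934
fish 11: 1934 + 208 = 2142
fish 12: 2142 + 208 = 2350
fish 13: 2350 + 208 = 2558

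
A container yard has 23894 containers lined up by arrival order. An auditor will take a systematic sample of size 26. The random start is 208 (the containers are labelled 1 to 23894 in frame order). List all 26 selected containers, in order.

208, 1127, 2046, 2965, 3884, 4803, 5722, 6641, 7560, 8479, 9398, 10317, 11236, 12155, 13074, 13993, 14912, 15831, 16750, 17669, 18588, 19507, 20426, 21345, 22264, 23183

k = N/n = 23894/26 = 919
container 1: 208
container 2: 208 + 919 = 1127
container 3: 1127 + 919 = 2046
container 4: 2046 + 919 = 2965
container 5: 2965 + 919 = 3884
container 6: 3884 + 919 = 4803
container 7: 4803 + 919 = 5722
container 8: 5722 + 919 = 6641
container 9: 6641 + 919 = 7560
container 10: 7560 + 919 = 8479
container 11: 8479 + 919 = 9398
container 12: 9398 + 919 = 10317
container 13: 10317 + 919 = 11236
container 14: 11236 + 919 = 12155
container 15: 12155 + 919 = 13074
container 16: 13074 + 919 = 13993
container 17: 13993 + 919 = 14912
container 18: 14912 + 919 = 15831
container 19: 15831 + 919 = 16750
container 20: 16750 + 919 = 17669
container 21: 17669 + 919 = 18588
container 22: 18588 + 919 = 19507
container 23: 19507 + 919 = 20426
container 24: 20426 + 919 = 21345
container 25: 21345 + 919 = 22264
container 26: 22264 + 919 = 23183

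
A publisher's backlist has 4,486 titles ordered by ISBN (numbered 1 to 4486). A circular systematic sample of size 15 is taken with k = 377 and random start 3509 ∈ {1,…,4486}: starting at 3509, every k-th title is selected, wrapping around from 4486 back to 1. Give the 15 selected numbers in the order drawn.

Selection 1: 3509
Selection 2: 3509 + 377 = 3886
Selection 3: 3886 + 377 = 4263
Selection 4: 4263 + 377 = 4640 → 4640 − 4486 = 154
Selection 5: 154 + 377 = 531
Selection 6: 531 + 377 = 908
Selection 7: 908 + 377 = 1285
Selection 8: 1285 + 377 = 1662
Selection 9: 1662 + 377 = 2039
Selection 10: 2039 + 377 = 2416
Selection 11: 2416 + 377 = 2793
Selection 12: 2793 + 377 = 3170
Selection 13: 3170 + 377 = 3547
Selection 14: 3547 + 377 = 3924
Selection 15: 3924 + 377 = 4301

3509, 3886, 4263, 154, 531, 908, 1285, 1662, 2039, 2416, 2793, 3170, 3547, 3924, 4301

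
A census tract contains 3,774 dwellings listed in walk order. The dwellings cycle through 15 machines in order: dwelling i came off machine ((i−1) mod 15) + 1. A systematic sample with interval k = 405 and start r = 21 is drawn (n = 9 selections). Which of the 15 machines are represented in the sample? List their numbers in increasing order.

6

Consecutive selections differ by k = 405, so their machine numbers differ by 405 mod 15 = 0.
gcd(405, 15) = 15, so the sample visits 15/15 = 1 distinct residues mod 15.
Start 21 is machine 6; the machines hit are 6.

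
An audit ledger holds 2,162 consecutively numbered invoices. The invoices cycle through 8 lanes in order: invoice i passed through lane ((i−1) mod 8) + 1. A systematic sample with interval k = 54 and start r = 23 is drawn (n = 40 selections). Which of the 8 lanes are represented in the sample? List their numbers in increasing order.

Consecutive selections differ by k = 54, so their lane numbers differ by 54 mod 8 = 6.
gcd(54, 8) = 2, so the sample visits 8/2 = 4 distinct residues mod 8.
Start 23 is lane 7; the lanes hit are 1, 3, 5, 7.

1, 3, 5, 7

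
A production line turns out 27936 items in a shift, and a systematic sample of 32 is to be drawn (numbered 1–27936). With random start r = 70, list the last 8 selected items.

k = N/n = 27936/32 = 873
25th selection = 70 + 24×873 = 21022
26th: 21022 + 873 = 21895
27th: 21895 + 873 = 22768
28th: 22768 + 873 = 23641
29th: 23641 + 873 = 24514
30th: 24514 + 873 = 25387
31st: 25387 + 873 = 26260
32nd: 26260 + 873 = 27133

21022, 21895, 22768, 23641, 24514, 25387, 26260, 27133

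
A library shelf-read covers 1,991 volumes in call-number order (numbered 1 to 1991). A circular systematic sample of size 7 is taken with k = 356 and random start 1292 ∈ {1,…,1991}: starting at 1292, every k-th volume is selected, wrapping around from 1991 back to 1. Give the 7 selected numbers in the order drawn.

1292, 1648, 13, 369, 725, 1081, 1437

Selection 1: 1292
Selection 2: 1292 + 356 = 1648
Selection 3: 1648 + 356 = 2004 → 2004 − 1991 = 13
Selection 4: 13 + 356 = 369
Selection 5: 369 + 356 = 725
Selection 6: 725 + 356 = 1081
Selection 7: 1081 + 356 = 1437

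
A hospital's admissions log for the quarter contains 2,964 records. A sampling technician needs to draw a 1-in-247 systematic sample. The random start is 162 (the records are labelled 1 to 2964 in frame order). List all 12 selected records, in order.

record 1: 162
record 2: 162 + 247 = 409
record 3: 409 + 247 = 656
record 4: 656 + 247 = 903
record 5: 903 + 247 = 1150
record 6: 1150 + 247 = 1397
record 7: 1397 + 247 = 1644
record 8: 1644 + 247 = 1891
record 9: 1891 + 247 = 2138
record 10: 2138 + 247 = 2385
record 11: 2385 + 247 = 2632
record 12: 2632 + 247 = 2879

162, 409, 656, 903, 1150, 1397, 1644, 1891, 2138, 2385, 2632, 2879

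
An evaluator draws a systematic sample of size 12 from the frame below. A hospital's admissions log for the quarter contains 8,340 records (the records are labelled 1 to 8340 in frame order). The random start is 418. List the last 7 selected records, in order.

3893, 4588, 5283, 5978, 6673, 7368, 8063

k = N/n = 8340/12 = 695
6th selection = 418 + 5×695 = 3893
7th: 3893 + 695 = 4588
8th: 4588 + 695 = 5283
9th: 5283 + 695 = 5978
10th: 5978 + 695 = 6673
11th: 6673 + 695 = 7368
12th: 7368 + 695 = 8063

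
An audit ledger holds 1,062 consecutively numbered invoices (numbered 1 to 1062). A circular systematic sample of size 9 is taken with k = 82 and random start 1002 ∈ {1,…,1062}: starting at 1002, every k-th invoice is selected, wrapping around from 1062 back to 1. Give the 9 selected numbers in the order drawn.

1002, 22, 104, 186, 268, 350, 432, 514, 596

Selection 1: 1002
Selection 2: 1002 + 82 = 1084 → 1084 − 1062 = 22
Selection 3: 22 + 82 = 104
Selection 4: 104 + 82 = 186
Selection 5: 186 + 82 = 268
Selection 6: 268 + 82 = 350
Selection 7: 350 + 82 = 432
Selection 8: 432 + 82 = 514
Selection 9: 514 + 82 = 596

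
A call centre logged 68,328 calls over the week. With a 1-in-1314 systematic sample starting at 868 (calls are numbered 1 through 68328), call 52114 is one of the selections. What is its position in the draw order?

k = 1314
position = (52114 − 868)/1314 + 1 = 51246/1314 + 1 = 39 + 1 = 40

40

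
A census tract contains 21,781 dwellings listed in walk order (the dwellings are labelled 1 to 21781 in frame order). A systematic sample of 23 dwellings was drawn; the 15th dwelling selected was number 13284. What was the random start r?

k = 21781/23 = 947
r = 13284 − (15−1)×947 = 13284 − 13258 = 26

26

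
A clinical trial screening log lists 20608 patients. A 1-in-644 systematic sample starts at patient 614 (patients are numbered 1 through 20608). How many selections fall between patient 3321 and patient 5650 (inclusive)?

k = 644
First selection ≥ 3321: 614 + ⌈(3321−614)/644⌉·644 = 614 + 5×644 = 3834
Last selection ≤ 5650: 614 + ⌊(5650−614)/644⌋·644 = 614 + 7×644 = 5122
Count = 7 − 5 + 1 = 3

3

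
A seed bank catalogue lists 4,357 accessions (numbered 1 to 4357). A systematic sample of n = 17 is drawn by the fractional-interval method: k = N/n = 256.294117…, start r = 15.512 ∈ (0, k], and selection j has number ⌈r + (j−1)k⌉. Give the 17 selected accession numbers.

j=1: r + 0k = 15.512 → ⌈·⌉ = 16
j=2: r + 1k = 271.806117… → ⌈·⌉ = 272
j=3: r + 2k = 528.100235… → ⌈·⌉ = 529
j=4: r + 3k = 784.394352… → ⌈·⌉ = 785
j=5: r + 4k = 1040.688470… → ⌈·⌉ = 1041
j=6: r + 5k = 1296.982588… → ⌈·⌉ = 1297
j=7: r + 6k = 1553.276705… → ⌈·⌉ = 1554
j=8: r + 7k = 1809.570823… → ⌈·⌉ = 1810
j=9: r + 8k = 2065.864941… → ⌈·⌉ = 2066
j=10: r + 9k = 2322.159058… → ⌈·⌉ = 2323
j=11: r + 10k = 2578.453176… → ⌈·⌉ = 2579
j=12: r + 11k = 2834.747294… → ⌈·⌉ = 2835
j=13: r + 12k = 3091.041411… → ⌈·⌉ = 3092
j=14: r + 13k = 3347.335529… → ⌈·⌉ = 3348
j=15: r + 14k = 3603.629647… → ⌈·⌉ = 3604
j=16: r + 15k = 3859.923764… → ⌈·⌉ = 3860
j=17: r + 16k = 4116.217882… → ⌈·⌉ = 4117

16, 272, 529, 785, 1041, 1297, 1554, 1810, 2066, 2323, 2579, 2835, 3092, 3348, 3604, 3860, 4117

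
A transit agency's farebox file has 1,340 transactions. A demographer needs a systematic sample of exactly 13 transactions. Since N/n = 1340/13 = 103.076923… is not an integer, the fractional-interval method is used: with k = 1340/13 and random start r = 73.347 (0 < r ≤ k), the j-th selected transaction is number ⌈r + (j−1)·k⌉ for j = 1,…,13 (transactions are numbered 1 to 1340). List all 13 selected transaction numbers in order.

j=1: r + 0k = 73.347 → ⌈·⌉ = 74
j=2: r + 1k = 176.423923… → ⌈·⌉ = 177
j=3: r + 2k = 279.500846… → ⌈·⌉ = 280
j=4: r + 3k = 382.577769… → ⌈·⌉ = 383
j=5: r + 4k = 485.654692… → ⌈·⌉ = 486
j=6: r + 5k = 588.731615… → ⌈·⌉ = 589
j=7: r + 6k = 691.808538… → ⌈·⌉ = 692
j=8: r + 7k = 794.885461… → ⌈·⌉ = 795
j=9: r + 8k = 897.962384… → ⌈·⌉ = 898
j=10: r + 9k = 1001.039307… → ⌈·⌉ = 1002
j=11: r + 10k = 1104.116230… → ⌈·⌉ = 1105
j=12: r + 11k = 1207.193153… → ⌈·⌉ = 1208
j=13: r + 12k = 1310.270076… → ⌈·⌉ = 1311

74, 177, 280, 383, 486, 589, 692, 795, 898, 1002, 1105, 1208, 1311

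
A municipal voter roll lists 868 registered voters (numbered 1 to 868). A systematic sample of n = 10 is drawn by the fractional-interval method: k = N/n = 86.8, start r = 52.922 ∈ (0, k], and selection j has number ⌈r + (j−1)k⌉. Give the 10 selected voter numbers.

j=1: r + 0k = 52.922 → ⌈·⌉ = 53
j=2: r + 1k = 139.722 → ⌈·⌉ = 140
j=3: r + 2k = 226.522 → ⌈·⌉ = 227
j=4: r + 3k = 313.322 → ⌈·⌉ = 314
j=5: r + 4k = 400.122 → ⌈·⌉ = 401
j=6: r + 5k = 486.922 → ⌈·⌉ = 487
j=7: r + 6k = 573.722 → ⌈·⌉ = 574
j=8: r + 7k = 660.522 → ⌈·⌉ = 661
j=9: r + 8k = 747.322 → ⌈·⌉ = 748
j=10: r + 9k = 834.122 → ⌈·⌉ = 835

53, 140, 227, 314, 401, 487, 574, 661, 748, 835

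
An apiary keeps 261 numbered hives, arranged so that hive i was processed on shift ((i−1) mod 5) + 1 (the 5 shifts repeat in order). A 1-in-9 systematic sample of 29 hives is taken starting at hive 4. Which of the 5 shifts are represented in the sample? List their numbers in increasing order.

1, 2, 3, 4, 5

Consecutive selections differ by k = 9, so their shift numbers differ by 9 mod 5 = 4.
gcd(9, 5) = 1, so the sample visits 5/1 = 5 distinct residues mod 5.
Start 4 is shift 4; the shifts hit are 1, 2, 3, 4, 5.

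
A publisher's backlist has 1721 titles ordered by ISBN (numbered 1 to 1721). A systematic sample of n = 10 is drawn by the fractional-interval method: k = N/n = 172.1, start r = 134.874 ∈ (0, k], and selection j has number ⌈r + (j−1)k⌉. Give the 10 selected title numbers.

j=1: r + 0k = 134.874 → ⌈·⌉ = 135
j=2: r + 1k = 306.974 → ⌈·⌉ = 307
j=3: r + 2k = 479.074 → ⌈·⌉ = 480
j=4: r + 3k = 651.174 → ⌈·⌉ = 652
j=5: r + 4k = 823.274 → ⌈·⌉ = 824
j=6: r + 5k = 995.374 → ⌈·⌉ = 996
j=7: r + 6k = 1167.474 → ⌈·⌉ = 1168
j=8: r + 7k = 1339.574 → ⌈·⌉ = 1340
j=9: r + 8k = 1511.674 → ⌈·⌉ = 1512
j=10: r + 9k = 1683.774 → ⌈·⌉ = 1684

135, 307, 480, 652, 824, 996, 1168, 1340, 1512, 1684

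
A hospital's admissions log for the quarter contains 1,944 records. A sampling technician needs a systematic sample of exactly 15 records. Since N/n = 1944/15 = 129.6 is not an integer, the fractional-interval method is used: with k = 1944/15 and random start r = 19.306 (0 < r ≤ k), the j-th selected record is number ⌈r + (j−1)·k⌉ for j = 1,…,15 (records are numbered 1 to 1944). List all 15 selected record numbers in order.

20, 149, 279, 409, 538, 668, 797, 927, 1057, 1186, 1316, 1445, 1575, 1705, 1834

j=1: r + 0k = 19.306 → ⌈·⌉ = 20
j=2: r + 1k = 148.906 → ⌈·⌉ = 149
j=3: r + 2k = 278.506 → ⌈·⌉ = 279
j=4: r + 3k = 408.106 → ⌈·⌉ = 409
j=5: r + 4k = 537.706 → ⌈·⌉ = 538
j=6: r + 5k = 667.306 → ⌈·⌉ = 668
j=7: r + 6k = 796.906 → ⌈·⌉ = 797
j=8: r + 7k = 926.506 → ⌈·⌉ = 927
j=9: r + 8k = 1056.106 → ⌈·⌉ = 1057
j=10: r + 9k = 1185.706 → ⌈·⌉ = 1186
j=11: r + 10k = 1315.306 → ⌈·⌉ = 1316
j=12: r + 11k = 1444.906 → ⌈·⌉ = 1445
j=13: r + 12k = 1574.506 → ⌈·⌉ = 1575
j=14: r + 13k = 1704.106 → ⌈·⌉ = 1705
j=15: r + 14k = 1833.706 → ⌈·⌉ = 1834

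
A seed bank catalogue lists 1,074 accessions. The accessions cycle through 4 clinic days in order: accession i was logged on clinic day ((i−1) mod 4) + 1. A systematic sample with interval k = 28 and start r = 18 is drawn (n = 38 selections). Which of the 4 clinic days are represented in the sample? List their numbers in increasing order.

2

Consecutive selections differ by k = 28, so their clinic day numbers differ by 28 mod 4 = 0.
gcd(28, 4) = 4, so the sample visits 4/4 = 1 distinct residues mod 4.
Start 18 is clinic day 2; the clinic days hit are 2.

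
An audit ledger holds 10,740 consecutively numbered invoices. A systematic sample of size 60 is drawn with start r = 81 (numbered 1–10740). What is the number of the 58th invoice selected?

10284

k = 10740/60 = 179
58th selection = r + (58−1)·k = 81 + 57×179 = 81 + 10203 = 10284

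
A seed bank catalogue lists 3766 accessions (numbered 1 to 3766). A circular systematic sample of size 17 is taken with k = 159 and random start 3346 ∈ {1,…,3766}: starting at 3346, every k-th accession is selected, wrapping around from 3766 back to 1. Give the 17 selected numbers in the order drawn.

3346, 3505, 3664, 57, 216, 375, 534, 693, 852, 1011, 1170, 1329, 1488, 1647, 1806, 1965, 2124

Selection 1: 3346
Selection 2: 3346 + 159 = 3505
Selection 3: 3505 + 159 = 3664
Selection 4: 3664 + 159 = 3823 → 3823 − 3766 = 57
Selection 5: 57 + 159 = 216
Selection 6: 216 + 159 = 375
Selection 7: 375 + 159 = 534
Selection 8: 534 + 159 = 693
Selection 9: 693 + 159 = 852
Selection 10: 852 + 159 = 1011
Selection 11: 1011 + 159 = 1170
Selection 12: 1170 + 159 = 1329
Selection 13: 1329 + 159 = 1488
Selection 14: 1488 + 159 = 1647
Selection 15: 1647 + 159 = 1806
Selection 16: 1806 + 159 = 1965
Selection 17: 1965 + 159 = 2124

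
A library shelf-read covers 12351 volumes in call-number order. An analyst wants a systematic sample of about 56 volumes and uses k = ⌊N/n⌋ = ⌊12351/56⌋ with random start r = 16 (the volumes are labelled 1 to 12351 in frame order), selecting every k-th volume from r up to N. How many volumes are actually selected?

k = ⌊12351/56⌋ = 220
Achieved size = ⌊(12351 − 16)/220⌋ + 1 = ⌊12335/220⌋ + 1 = 56 + 1 = 57
(last selection: 16 + 56×220 = 12336 ≤ 12351; next would be 12556 > 12351)

57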